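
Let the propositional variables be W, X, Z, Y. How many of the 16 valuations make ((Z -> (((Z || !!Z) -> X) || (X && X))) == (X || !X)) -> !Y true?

Initial set: {T (((Z -> (((Z || !!Z) -> X) || (X && X))) == (X || !X)) -> !Y)}.
T (((Z -> (((Z || !!Z) -> X) || (X && X))) == (X || !X)) -> !Y): β-rule — branch into F ((Z -> (((Z || !!Z) -> X) || (X && X))) == (X || !X))  //  T !Y.
  branch 1 (add F ((Z -> (((Z || !!Z) -> X) || (X && X))) == (X || !X))):
    F ((Z -> (((Z || !!Z) -> X) || (X && X))) == (X || !X)): β-rule — branch into T (Z -> (((Z || !!Z) -> X) || (X && X))), F (X || !X)  //  F (Z -> (((Z || !!Z) -> X) || (X && X))), T (X || !X).
      branch 1.1 (add T (Z -> (((Z || !!Z) -> X) || (X && X))), F (X || !X)):
        F (X || !X): α-rule — add F X, F !X.
        × closes — contains both X and !X.
      branch 1.2 (add F (Z -> (((Z || !!Z) -> X) || (X && X))), T (X || !X)):
        F (Z -> (((Z || !!Z) -> X) || (X && X))): α-rule — add T Z, F (((Z || !!Z) -> X) || (X && X)).
        F (((Z || !!Z) -> X) || (X && X)): α-rule — add F ((Z || !!Z) -> X), F (X && X).
        F ((Z || !!Z) -> X): α-rule — add T (Z || !!Z), F X.
        T (X || !X): β-rule — branch into T X  //  T !X.
          branch 1.2.1 (add T X):
            × closes — contains both X and !X.
          branch 1.2.2 (add T !X):
            F (X && X): β-rule — branch into F X  //  F X.
              branch 1.2.2.1 (add F X):
                T (Z || !!Z): β-rule — branch into T Z  //  T !!Z.
                  branch 1.2.2.1.1 (add T Z):
                    ○ open, literals {X=F, Z=T}.
                  branch 1.2.2.1.2 (add T !!Z):
                    T !!Z: drop double negation, giving T Z.
                    ○ open, literals {X=F, Z=T}.
              branch 1.2.2.2 (add F X):
                T (Z || !!Z): β-rule — branch into T Z  //  T !!Z.
                  branch 1.2.2.2.1 (add T Z):
                    ○ open, literals {X=F, Z=T}.
                  branch 1.2.2.2.2 (add T !!Z):
                    T !!Z: drop double negation, giving T Z.
                    ○ open, literals {X=F, Z=T}.
  branch 2 (add T !Y):
    ○ open, literals {Y=F}.
2 branches closed, 5 open.
Each open branch fixes some atoms; the unmentioned ones are free. Counting distinct full assignments: branch {X=F, Z=T} (W, Y) contributes 4 new; branch {X=F, Z=T} (W, Y) contributes 0 new; branch {X=F, Z=T} (W, Y) contributes 0 new; branch {X=F, Z=T} (W, Y) contributes 0 new; branch {Y=F} (W, X, Z) contributes 6 new. Total: 10.

10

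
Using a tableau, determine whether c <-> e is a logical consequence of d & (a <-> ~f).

No

Initial set: {(d & (a <-> ~f)); ~(c <-> e)}.
(d & (a <-> ~f)): α-rule — add d, (a <-> ~f).
~(c <-> e): β-rule — branch into c, ~e  //  ~c, e.
  branch 1 (add c, ~e):
    (a <-> ~f): β-rule — branch into a, ~f  //  ~a, ~~f.
      branch 1.1 (add a, ~f):
        ○ open, literals {a=true, c=true, d=true, e=false, f=false}.
      branch 1.2 (add ~a, ~~f):
        ○ open, literals {a=false, c=true, d=true, e=false, f=true}.
  branch 2 (add ~c, e):
    (a <-> ~f): β-rule — branch into a, ~f  //  ~a, ~~f.
      branch 2.1 (add a, ~f):
        ○ open, literals {a=true, c=false, d=true, e=true, f=false}.
      branch 2.2 (add ~a, ~~f):
        ○ open, literals {a=false, c=false, d=true, e=true, f=true}.
0 branches closed, 4 open.
An open branch gives a countermodel: a=true, c=true, d=true, e=false, f=false (unmentioned atoms arbitrary); the premises hold there but the conclusion fails.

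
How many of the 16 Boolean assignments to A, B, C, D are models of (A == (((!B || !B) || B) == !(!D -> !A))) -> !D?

12

Initial set: {((A == (((!B || !B) || B) == !(!D -> !A))) -> !D)}.
((A == (((!B || !B) || B) == !(!D -> !A))) -> !D): β-rule — branch into !(A == (((!B || !B) || B) == !(!D -> !A)))  //  !D.
  branch 1 (add !(A == (((!B || !B) || B) == !(!D -> !A)))):
    !(A == (((!B || !B) || B) == !(!D -> !A))): β-rule — branch into A, !(((!B || !B) || B) == !(!D -> !A))  //  !A, (((!B || !B) || B) == !(!D -> !A)).
      branch 1.1 (add A, !(((!B || !B) || B) == !(!D -> !A))):
        !(((!B || !B) || B) == !(!D -> !A)): β-rule — branch into ((!B || !B) || B), !!(!D -> !A)  //  !((!B || !B) || B), !(!D -> !A).
          branch 1.1.1 (add ((!B || !B) || B), !!(!D -> !A)):
            ((!B || !B) || B): β-rule — branch into (!B || !B)  //  B.
              branch 1.1.1.1 (add (!B || !B)):
                !!(!D -> !A): β-rule — branch into !!D  //  !A.
                  branch 1.1.1.1.1 (add !!D):
                    (!B || !B): β-rule — branch into !B  //  !B.
                      branch 1.1.1.1.1.1 (add !B):
                        ○ open, literals {A=true, B=false, D=true}.
                      branch 1.1.1.1.1.2 (add !B):
                        ○ open, literals {A=true, B=false, D=true}.
                  branch 1.1.1.1.2 (add !A):
                    × closes — contains both A and !A.
              branch 1.1.1.2 (add B):
                !!(!D -> !A): β-rule — branch into !!D  //  !A.
                  branch 1.1.1.2.1 (add !!D):
                    ○ open, literals {A=true, B=true, D=true}.
                  branch 1.1.1.2.2 (add !A):
                    × closes — contains both A and !A.
          branch 1.1.2 (add !((!B || !B) || B), !(!D -> !A)):
            !((!B || !B) || B): α-rule — add !(!B || !B), !B.
            !(!D -> !A): α-rule — add !D, !!A.
            !(!B || !B): α-rule — add !!B, !!B.
            × closes — contains both B and !B.
      branch 1.2 (add !A, (((!B || !B) || B) == !(!D -> !A))):
        (((!B || !B) || B) == !(!D -> !A)): β-rule — branch into ((!B || !B) || B), !(!D -> !A)  //  !((!B || !B) || B), !!(!D -> !A).
          branch 1.2.1 (add ((!B || !B) || B), !(!D -> !A)):
            !(!D -> !A): α-rule — add !D, !!A.
            × closes — contains both A and !A.
          branch 1.2.2 (add !((!B || !B) || B), !!(!D -> !A)):
            !((!B || !B) || B): α-rule — add !(!B || !B), !B.
            !(!B || !B): α-rule — add !!B, !!B.
            × closes — contains both B and !B.
  branch 2 (add !D):
    ○ open, literals {D=false}.
5 branches closed, 4 open.
Each open branch fixes some atoms; the unmentioned ones are free. Counting distinct full assignments: branch {A=true, B=false, D=true} (C) contributes 2 new; branch {A=true, B=false, D=true} (C) contributes 0 new; branch {A=true, B=true, D=true} (C) contributes 2 new; branch {D=false} (A, B, C) contributes 8 new. Total: 12.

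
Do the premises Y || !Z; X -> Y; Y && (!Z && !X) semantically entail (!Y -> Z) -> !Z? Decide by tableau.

Initial set: {(Y || !Z); (X -> Y); (Y && (!Z && !X)); !((!Y -> Z) -> !Z)}.
(Y && (!Z && !X)): α-rule — add Y, (!Z && !X).
!((!Y -> Z) -> !Z): α-rule — add (!Y -> Z), !!Z.
(!Z && !X): α-rule — add !Z, !X.
× closes — contains both Z and !Z.
All 1 branch closes.
Every branch closed, so the premises entail the conclusion.

Yes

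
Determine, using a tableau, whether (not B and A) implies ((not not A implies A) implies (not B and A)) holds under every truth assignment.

Assume the negation and expand:
Initial set: {not ((not B and A) implies ((not not A implies A) implies (not B and A)))}.
not ((not B and A) implies ((not not A implies A) implies (not B and A))): α-rule — add (not B and A), not ((not not A implies A) implies (not B and A)).
(not B and A): α-rule — add not B, A.
not ((not not A implies A) implies (not B and A)): α-rule — add (not not A implies A), not (not B and A).
(not not A implies A): β-rule — branch into not not not A  //  A.
  branch 1 (add not not not A):
    not not not A: drop double negation, giving not A.
    × closes — contains both A and not A.
  branch 2 (add A):
    not (not B and A): β-rule — branch into not not B  //  not A.
      branch 2.1 (add not not B):
        × closes — contains both B and not B.
      branch 2.2 (add not A):
        × closes — contains both A and not A.
All 3 branches close.
Every branch closed, so the negation is unsatisfiable and the formula is valid.

Valid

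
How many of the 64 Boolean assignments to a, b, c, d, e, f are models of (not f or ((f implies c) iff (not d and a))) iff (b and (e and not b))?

Initial set: {((not f or ((f implies c) iff (not d and a))) iff (b and (e and not b)))}.
((not f or ((f implies c) iff (not d and a))) iff (b and (e and not b))): β-rule — branch into (not f or ((f implies c) iff (not d and a))), (b and (e and not b))  //  not (not f or ((f implies c) iff (not d and a))), not (b and (e and not b)).
  branch 1 (add (not f or ((f implies c) iff (not d and a))), (b and (e and not b))):
    (b and (e and not b)): α-rule — add b, (e and not b).
    (e and not b): α-rule — add e, not b.
    × closes — contains both b and not b.
  branch 2 (add not (not f or ((f implies c) iff (not d and a))), not (b and (e and not b))):
    not (not f or ((f implies c) iff (not d and a))): α-rule — add not not f, not ((f implies c) iff (not d and a)).
    not (b and (e and not b)): β-rule — branch into not b  //  not (e and not b).
      branch 2.1 (add not b):
        not ((f implies c) iff (not d and a)): β-rule — branch into (f implies c), not (not d and a)  //  not (f implies c), (not d and a).
          branch 2.1.1 (add (f implies c), not (not d and a)):
            (f implies c): β-rule — branch into not f  //  c.
              branch 2.1.1.1 (add not f):
                × closes — contains both f and not f.
              branch 2.1.1.2 (add c):
                not (not d and a): β-rule — branch into not not d  //  not a.
                  branch 2.1.1.2.1 (add not not d):
                    ○ open, literals {b=0, c=1, d=1, f=1}.
                  branch 2.1.1.2.2 (add not a):
                    ○ open, literals {a=0, b=0, c=1, f=1}.
          branch 2.1.2 (add not (f implies c), (not d and a)):
            not (f implies c): α-rule — add f, not c.
            (not d and a): α-rule — add not d, a.
            ○ open, literals {a=1, b=0, c=0, d=0, f=1}.
      branch 2.2 (add not (e and not b)):
        not ((f implies c) iff (not d and a)): β-rule — branch into (f implies c), not (not d and a)  //  not (f implies c), (not d and a).
          branch 2.2.1 (add (f implies c), not (not d and a)):
            not (e and not b): β-rule — branch into not e  //  not not b.
              branch 2.2.1.1 (add not e):
                (f implies c): β-rule — branch into not f  //  c.
                  branch 2.2.1.1.1 (add not f):
                    × closes — contains both f and not f.
                  branch 2.2.1.1.2 (add c):
                    not (not d and a): β-rule — branch into not not d  //  not a.
                      branch 2.2.1.1.2.1 (add not not d):
                        ○ open, literals {c=1, d=1, e=0, f=1}.
                      branch 2.2.1.1.2.2 (add not a):
                        ○ open, literals {a=0, c=1, e=0, f=1}.
              branch 2.2.1.2 (add not not b):
                (f implies c): β-rule — branch into not f  //  c.
                  branch 2.2.1.2.1 (add not f):
                    × closes — contains both f and not f.
                  branch 2.2.1.2.2 (add c):
                    not (not d and a): β-rule — branch into not not d  //  not a.
                      branch 2.2.1.2.2.1 (add not not d):
                        ○ open, literals {b=1, c=1, d=1, f=1}.
                      branch 2.2.1.2.2.2 (add not a):
                        ○ open, literals {a=0, b=1, c=1, f=1}.
          branch 2.2.2 (add not (f implies c), (not d and a)):
            not (f implies c): α-rule — add f, not c.
            (not d and a): α-rule — add not d, a.
            not (e and not b): β-rule — branch into not e  //  not not b.
              branch 2.2.2.1 (add not e):
                ○ open, literals {a=1, c=0, d=0, e=0, f=1}.
              branch 2.2.2.2 (add not not b):
                ○ open, literals {a=1, b=1, c=0, d=0, f=1}.
4 branches closed, 9 open.
Each open branch fixes some atoms; the unmentioned ones are free. Counting distinct full assignments: branch {b=0, c=1, d=1, f=1} (a, e) contributes 4 new; branch {a=0, b=0, c=1, f=1} (d, e) contributes 2 new; branch {a=1, b=0, c=0, d=0, f=1} (e) contributes 2 new; branch {c=1, d=1, e=0, f=1} (a, b) contributes 2 new; branch {a=0, c=1, e=0, f=1} (b, d) contributes 1 new; branch {b=1, c=1, d=1, f=1} (a, e) contributes 2 new; branch {a=0, b=1, c=1, f=1} (d, e) contributes 1 new; branch {a=1, c=0, d=0, e=0, f=1} (b) contributes 1 new; branch {a=1, b=1, c=0, d=0, f=1} (e) contributes 1 new. Total: 16.

16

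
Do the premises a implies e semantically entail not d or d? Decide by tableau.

Initial set: {T (a implies e); F (not d or d)}.
F (not d or d): α-rule — add F not d, F d.
× closes — contains both d and not d.
All 1 branch closes.
Every branch closed, so the premises entail the conclusion.

Yes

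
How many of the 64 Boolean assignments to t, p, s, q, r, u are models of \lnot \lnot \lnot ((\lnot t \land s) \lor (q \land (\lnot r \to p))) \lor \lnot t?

Initial set: {(\lnot \lnot \lnot ((\lnot t \land s) \lor (q \land (\lnot r \to p))) \lor \lnot t)}.
(\lnot \lnot \lnot ((\lnot t \land s) \lor (q \land (\lnot r \to p))) \lor \lnot t): β-rule — branch into \lnot \lnot \lnot ((\lnot t \land s) \lor (q \land (\lnot r \to p)))  //  \lnot t.
  branch 1 (add \lnot \lnot \lnot ((\lnot t \land s) \lor (q \land (\lnot r \to p)))):
    \lnot \lnot \lnot ((\lnot t \land s) \lor (q \land (\lnot r \to p))): drop double negation, giving \lnot ((\lnot t \land s) \lor (q \land (\lnot r \to p))).
    \lnot ((\lnot t \land s) \lor (q \land (\lnot r \to p))): α-rule — add \lnot (\lnot t \land s), \lnot (q \land (\lnot r \to p)).
    \lnot (\lnot t \land s): β-rule — branch into \lnot \lnot t  //  \lnot s.
      branch 1.1 (add \lnot \lnot t):
        \lnot (q \land (\lnot r \to p)): β-rule — branch into \lnot q  //  \lnot (\lnot r \to p).
          branch 1.1.1 (add \lnot q):
            ○ open, literals {q=false, t=true}.
          branch 1.1.2 (add \lnot (\lnot r \to p)):
            \lnot (\lnot r \to p): α-rule — add \lnot r, \lnot p.
            ○ open, literals {p=false, r=false, t=true}.
      branch 1.2 (add \lnot s):
        \lnot (q \land (\lnot r \to p)): β-rule — branch into \lnot q  //  \lnot (\lnot r \to p).
          branch 1.2.1 (add \lnot q):
            ○ open, literals {q=false, s=false}.
          branch 1.2.2 (add \lnot (\lnot r \to p)):
            \lnot (\lnot r \to p): α-rule — add \lnot r, \lnot p.
            ○ open, literals {p=false, r=false, s=false}.
  branch 2 (add \lnot t):
    ○ open, literals {t=false}.
0 branches closed, 5 open.
Each open branch fixes some atoms; the unmentioned ones are free. Counting distinct full assignments: branch {q=false, t=true} (p, s, r, u) contributes 16 new; branch {p=false, r=false, t=true} (s, q, u) contributes 4 new; branch {q=false, s=false} (t, p, r, u) contributes 8 new; branch {p=false, r=false, s=false} (t, q, u) contributes 2 new; branch {t=false} (p, s, q, r, u) contributes 22 new. Total: 52.

52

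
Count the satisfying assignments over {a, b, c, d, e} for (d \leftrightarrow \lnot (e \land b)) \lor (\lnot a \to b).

28

Initial set: {T ((d \leftrightarrow \lnot (e \land b)) \lor (\lnot a \to b))}.
T ((d \leftrightarrow \lnot (e \land b)) \lor (\lnot a \to b)): β-rule — branch into T (d \leftrightarrow \lnot (e \land b))  //  T (\lnot a \to b).
  branch 1 (add T (d \leftrightarrow \lnot (e \land b))):
    T (d \leftrightarrow \lnot (e \land b)): β-rule — branch into T d, T \lnot (e \land b)  //  F d, F \lnot (e \land b).
      branch 1.1 (add T d, T \lnot (e \land b)):
        T \lnot (e \land b): β-rule — branch into F e  //  F b.
          branch 1.1.1 (add F e):
            ○ open, literals {d=T, e=F}.
          branch 1.1.2 (add F b):
            ○ open, literals {b=F, d=T}.
      branch 1.2 (add F d, F \lnot (e \land b)):
        F \lnot (e \land b): α-rule — add T e, T b.
        ○ open, literals {b=T, d=F, e=T}.
  branch 2 (add T (\lnot a \to b)):
    T (\lnot a \to b): β-rule — branch into F \lnot a  //  T b.
      branch 2.1 (add F \lnot a):
        ○ open, literals {a=T}.
      branch 2.2 (add T b):
        ○ open, literals {b=T}.
0 branches closed, 5 open.
Each open branch fixes some atoms; the unmentioned ones are free. Counting distinct full assignments: branch {d=T, e=F} (a, b, c) contributes 8 new; branch {b=F, d=T} (a, c, e) contributes 4 new; branch {b=T, d=F, e=T} (a, c) contributes 4 new; branch {a=T} (b, c, d, e) contributes 8 new; branch {b=T} (a, c, d, e) contributes 4 new. Total: 28.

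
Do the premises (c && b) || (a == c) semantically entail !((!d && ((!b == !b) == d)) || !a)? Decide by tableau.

No

Initial set: {T ((c && b) || (a == c)); F !((!d && ((!b == !b) == d)) || !a)}.
T ((c && b) || (a == c)): β-rule — branch into T (c && b)  //  T (a == c).
  branch 1 (add T (c && b)):
    T (c && b): α-rule — add T c, T b.
    F !((!d && ((!b == !b) == d)) || !a): β-rule — branch into T (!d && ((!b == !b) == d))  //  T !a.
      branch 1.1 (add T (!d && ((!b == !b) == d))):
        T (!d && ((!b == !b) == d)): α-rule — add T !d, T ((!b == !b) == d).
        T ((!b == !b) == d): β-rule — branch into T (!b == !b), T d  //  F (!b == !b), F d.
          branch 1.1.1 (add T (!b == !b), T d):
            × closes — contains both d and !d.
          branch 1.1.2 (add F (!b == !b), F d):
            F (!b == !b): β-rule — branch into T !b, F !b  //  F !b, T !b.
              branch 1.1.2.1 (add T !b, F !b):
                × closes — contains both b and !b.
              branch 1.1.2.2 (add F !b, T !b):
                × closes — contains both b and !b.
      branch 1.2 (add T !a):
        ○ open, literals {a=false, b=true, c=true}.
  branch 2 (add T (a == c)):
    F !((!d && ((!b == !b) == d)) || !a): β-rule — branch into T (!d && ((!b == !b) == d))  //  T !a.
      branch 2.1 (add T (!d && ((!b == !b) == d))):
        T (!d && ((!b == !b) == d)): α-rule — add T !d, T ((!b == !b) == d).
        T (a == c): β-rule — branch into T a, T c  //  F a, F c.
          branch 2.1.1 (add T a, T c):
            T ((!b == !b) == d): β-rule — branch into T (!b == !b), T d  //  F (!b == !b), F d.
              branch 2.1.1.1 (add T (!b == !b), T d):
                × closes — contains both d and !d.
              branch 2.1.1.2 (add F (!b == !b), F d):
                F (!b == !b): β-rule — branch into T !b, F !b  //  F !b, T !b.
                  branch 2.1.1.2.1 (add T !b, F !b):
                    × closes — contains both b and !b.
                  branch 2.1.1.2.2 (add F !b, T !b):
                    × closes — contains both b and !b.
          branch 2.1.2 (add F a, F c):
            T ((!b == !b) == d): β-rule — branch into T (!b == !b), T d  //  F (!b == !b), F d.
              branch 2.1.2.1 (add T (!b == !b), T d):
                × closes — contains both d and !d.
              branch 2.1.2.2 (add F (!b == !b), F d):
                F (!b == !b): β-rule — branch into T !b, F !b  //  F !b, T !b.
                  branch 2.1.2.2.1 (add T !b, F !b):
                    × closes — contains both b and !b.
                  branch 2.1.2.2.2 (add F !b, T !b):
                    × closes — contains both b and !b.
      branch 2.2 (add T !a):
        T (a == c): β-rule — branch into T a, T c  //  F a, F c.
          branch 2.2.1 (add T a, T c):
            × closes — contains both a and !a.
          branch 2.2.2 (add F a, F c):
            ○ open, literals {a=false, c=false}.
10 branches closed, 2 open.
An open branch gives a countermodel: a=false, b=true, c=true (unmentioned atoms arbitrary); the premises hold there but the conclusion fails.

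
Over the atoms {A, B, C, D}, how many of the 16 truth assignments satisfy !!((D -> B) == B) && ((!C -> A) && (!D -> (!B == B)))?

Initial set: {(!!((D -> B) == B) && ((!C -> A) && (!D -> (!B == B))))}.
(!!((D -> B) == B) && ((!C -> A) && (!D -> (!B == B)))): α-rule — add !!((D -> B) == B), ((!C -> A) && (!D -> (!B == B))).
!!((D -> B) == B): drop double negation, giving ((D -> B) == B).
((!C -> A) && (!D -> (!B == B))): α-rule — add (!C -> A), (!D -> (!B == B)).
((D -> B) == B): β-rule — branch into (D -> B), B  //  !(D -> B), !B.
  branch 1 (add (D -> B), B):
    (!C -> A): β-rule — branch into !!C  //  A.
      branch 1.1 (add !!C):
        (!D -> (!B == B)): β-rule — branch into !!D  //  (!B == B).
          branch 1.1.1 (add !!D):
            (D -> B): β-rule — branch into !D  //  B.
              branch 1.1.1.1 (add !D):
                × closes — contains both D and !D.
              branch 1.1.1.2 (add B):
                ○ open, literals {B=1, C=1, D=1}.
          branch 1.1.2 (add (!B == B)):
            (D -> B): β-rule — branch into !D  //  B.
              branch 1.1.2.1 (add !D):
                (!B == B): β-rule — branch into !B, B  //  !!B, !B.
                  branch 1.1.2.1.1 (add !B, B):
                    × closes — contains both B and !B.
                  branch 1.1.2.1.2 (add !!B, !B):
                    × closes — contains both B and !B.
              branch 1.1.2.2 (add B):
                (!B == B): β-rule — branch into !B, B  //  !!B, !B.
                  branch 1.1.2.2.1 (add !B, B):
                    × closes — contains both B and !B.
                  branch 1.1.2.2.2 (add !!B, !B):
                    × closes — contains both B and !B.
      branch 1.2 (add A):
        (!D -> (!B == B)): β-rule — branch into !!D  //  (!B == B).
          branch 1.2.1 (add !!D):
            (D -> B): β-rule — branch into !D  //  B.
              branch 1.2.1.1 (add !D):
                × closes — contains both D and !D.
              branch 1.2.1.2 (add B):
                ○ open, literals {A=1, B=1, D=1}.
          branch 1.2.2 (add (!B == B)):
            (D -> B): β-rule — branch into !D  //  B.
              branch 1.2.2.1 (add !D):
                (!B == B): β-rule — branch into !B, B  //  !!B, !B.
                  branch 1.2.2.1.1 (add !B, B):
                    × closes — contains both B and !B.
                  branch 1.2.2.1.2 (add !!B, !B):
                    × closes — contains both B and !B.
              branch 1.2.2.2 (add B):
                (!B == B): β-rule — branch into !B, B  //  !!B, !B.
                  branch 1.2.2.2.1 (add !B, B):
                    × closes — contains both B and !B.
                  branch 1.2.2.2.2 (add !!B, !B):
                    × closes — contains both B and !B.
  branch 2 (add !(D -> B), !B):
    !(D -> B): α-rule — add D, !B.
    (!C -> A): β-rule — branch into !!C  //  A.
      branch 2.1 (add !!C):
        (!D -> (!B == B)): β-rule — branch into !!D  //  (!B == B).
          branch 2.1.1 (add !!D):
            ○ open, literals {B=0, C=1, D=1}.
          branch 2.1.2 (add (!B == B)):
            (!B == B): β-rule — branch into !B, B  //  !!B, !B.
              branch 2.1.2.1 (add !B, B):
                × closes — contains both B and !B.
              branch 2.1.2.2 (add !!B, !B):
                × closes — contains both B and !B.
      branch 2.2 (add A):
        (!D -> (!B == B)): β-rule — branch into !!D  //  (!B == B).
          branch 2.2.1 (add !!D):
            ○ open, literals {A=1, B=0, D=1}.
          branch 2.2.2 (add (!B == B)):
            (!B == B): β-rule — branch into !B, B  //  !!B, !B.
              branch 2.2.2.1 (add !B, B):
                × closes — contains both B and !B.
              branch 2.2.2.2 (add !!B, !B):
                × closes — contains both B and !B.
14 branches closed, 4 open.
Each open branch fixes some atoms; the unmentioned ones are free. Counting distinct full assignments: branch {B=1, C=1, D=1} (A) contributes 2 new; branch {A=1, B=1, D=1} (C) contributes 1 new; branch {B=0, C=1, D=1} (A) contributes 2 new; branch {A=1, B=0, D=1} (C) contributes 1 new. Total: 6.

6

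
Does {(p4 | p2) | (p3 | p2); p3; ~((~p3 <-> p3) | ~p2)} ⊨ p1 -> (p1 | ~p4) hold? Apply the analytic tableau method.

Yes

Initial set: {T ((p4 | p2) | (p3 | p2)); T p3; T ~((~p3 <-> p3) | ~p2); F (p1 -> (p1 | ~p4))}.
T ~((~p3 <-> p3) | ~p2): α-rule — add F (~p3 <-> p3), F ~p2.
F (p1 -> (p1 | ~p4)): α-rule — add T p1, F (p1 | ~p4).
F (p1 | ~p4): α-rule — add F p1, F ~p4.
× closes — contains both p1 and ~p1.
All 1 branch closes.
Every branch closed, so the premises entail the conclusion.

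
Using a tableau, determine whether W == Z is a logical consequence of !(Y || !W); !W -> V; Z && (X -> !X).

Yes

Initial set: {!(Y || !W); (!W -> V); (Z && (X -> !X)); !(W == Z)}.
!(Y || !W): α-rule — add !Y, !!W.
(Z && (X -> !X)): α-rule — add Z, (X -> !X).
(!W -> V): β-rule — branch into !!W  //  V.
  branch 1 (add !!W):
    !(W == Z): β-rule — branch into W, !Z  //  !W, Z.
      branch 1.1 (add W, !Z):
        × closes — contains both Z and !Z.
      branch 1.2 (add !W, Z):
        × closes — contains both W and !W.
  branch 2 (add V):
    !(W == Z): β-rule — branch into W, !Z  //  !W, Z.
      branch 2.1 (add W, !Z):
        × closes — contains both Z and !Z.
      branch 2.2 (add !W, Z):
        × closes — contains both W and !W.
All 4 branches close.
Every branch closed, so the premises entail the conclusion.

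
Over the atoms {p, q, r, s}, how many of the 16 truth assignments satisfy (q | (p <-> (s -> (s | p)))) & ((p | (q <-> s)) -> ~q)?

Initial set: {T ((q | (p <-> (s -> (s | p)))) & ((p | (q <-> s)) -> ~q))}.
T ((q | (p <-> (s -> (s | p)))) & ((p | (q <-> s)) -> ~q)): α-rule — add T (q | (p <-> (s -> (s | p)))), T ((p | (q <-> s)) -> ~q).
T (q | (p <-> (s -> (s | p)))): β-rule — branch into T q  //  T (p <-> (s -> (s | p))).
  branch 1 (add T q):
    T ((p | (q <-> s)) -> ~q): β-rule — branch into F (p | (q <-> s))  //  T ~q.
      branch 1.1 (add F (p | (q <-> s))):
        F (p | (q <-> s)): α-rule — add F p, F (q <-> s).
        F (q <-> s): β-rule — branch into T q, F s  //  F q, T s.
          branch 1.1.1 (add T q, F s):
            ○ open, literals {p=false, q=true, s=false}.
          branch 1.1.2 (add F q, T s):
            × closes — contains both q and ~q.
      branch 1.2 (add T ~q):
        × closes — contains both q and ~q.
  branch 2 (add T (p <-> (s -> (s | p)))):
    T ((p | (q <-> s)) -> ~q): β-rule — branch into F (p | (q <-> s))  //  T ~q.
      branch 2.1 (add F (p | (q <-> s))):
        F (p | (q <-> s)): α-rule — add F p, F (q <-> s).
        T (p <-> (s -> (s | p))): β-rule — branch into T p, T (s -> (s | p))  //  F p, F (s -> (s | p)).
          branch 2.1.1 (add T p, T (s -> (s | p))):
            × closes — contains both p and ~p.
          branch 2.1.2 (add F p, F (s -> (s | p))):
            F (s -> (s | p)): α-rule — add T s, F (s | p).
            F (s | p): α-rule — add F s, F p.
            × closes — contains both s and ~s.
      branch 2.2 (add T ~q):
        T (p <-> (s -> (s | p))): β-rule — branch into T p, T (s -> (s | p))  //  F p, F (s -> (s | p)).
          branch 2.2.1 (add T p, T (s -> (s | p))):
            T (s -> (s | p)): β-rule — branch into F s  //  T (s | p).
              branch 2.2.1.1 (add F s):
                ○ open, literals {p=true, q=false, s=false}.
              branch 2.2.1.2 (add T (s | p)):
                T (s | p): β-rule — branch into T s  //  T p.
                  branch 2.2.1.2.1 (add T s):
                    ○ open, literals {p=true, q=false, s=true}.
                  branch 2.2.1.2.2 (add T p):
                    ○ open, literals {p=true, q=false}.
          branch 2.2.2 (add F p, F (s -> (s | p))):
            F (s -> (s | p)): α-rule — add T s, F (s | p).
            F (s | p): α-rule — add F s, F p.
            × closes — contains both s and ~s.
5 branches closed, 4 open.
Each open branch fixes some atoms; the unmentioned ones are free. Counting distinct full assignments: branch {p=false, q=true, s=false} (r) contributes 2 new; branch {p=true, q=false, s=false} (r) contributes 2 new; branch {p=true, q=false, s=true} (r) contributes 2 new; branch {p=true, q=false} (r, s) contributes 0 new. Total: 6.

6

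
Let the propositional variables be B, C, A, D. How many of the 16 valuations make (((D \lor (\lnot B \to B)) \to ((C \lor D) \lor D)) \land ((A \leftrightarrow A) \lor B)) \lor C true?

14

Initial set: {T ((((D \lor (\lnot B \to B)) \to ((C \lor D) \lor D)) \land ((A \leftrightarrow A) \lor B)) \lor C)}.
T ((((D \lor (\lnot B \to B)) \to ((C \lor D) \lor D)) \land ((A \leftrightarrow A) \lor B)) \lor C): β-rule — branch into T (((D \lor (\lnot B \to B)) \to ((C \lor D) \lor D)) \land ((A \leftrightarrow A) \lor B))  //  T C.
  branch 1 (add T (((D \lor (\lnot B \to B)) \to ((C \lor D) \lor D)) \land ((A \leftrightarrow A) \lor B))):
    T (((D \lor (\lnot B \to B)) \to ((C \lor D) \lor D)) \land ((A \leftrightarrow A) \lor B)): α-rule — add T ((D \lor (\lnot B \to B)) \to ((C \lor D) \lor D)), T ((A \leftrightarrow A) \lor B).
    T ((D \lor (\lnot B \to B)) \to ((C \lor D) \lor D)): β-rule — branch into F (D \lor (\lnot B \to B))  //  T ((C \lor D) \lor D).
      branch 1.1 (add F (D \lor (\lnot B \to B))):
        F (D \lor (\lnot B \to B)): α-rule — add F D, F (\lnot B \to B).
        F (\lnot B \to B): α-rule — add T \lnot B, F B.
        T ((A \leftrightarrow A) \lor B): β-rule — branch into T (A \leftrightarrow A)  //  T B.
          branch 1.1.1 (add T (A \leftrightarrow A)):
            T (A \leftrightarrow A): β-rule — branch into T A, T A  //  F A, F A.
              branch 1.1.1.1 (add T A, T A):
                ○ open, literals {A=T, B=F, D=F}.
              branch 1.1.1.2 (add F A, F A):
                ○ open, literals {A=F, B=F, D=F}.
          branch 1.1.2 (add T B):
            × closes — contains both B and \lnot B.
      branch 1.2 (add T ((C \lor D) \lor D)):
        T ((A \leftrightarrow A) \lor B): β-rule — branch into T (A \leftrightarrow A)  //  T B.
          branch 1.2.1 (add T (A \leftrightarrow A)):
            T ((C \lor D) \lor D): β-rule — branch into T (C \lor D)  //  T D.
              branch 1.2.1.1 (add T (C \lor D)):
                T (A \leftrightarrow A): β-rule — branch into T A, T A  //  F A, F A.
                  branch 1.2.1.1.1 (add T A, T A):
                    T (C \lor D): β-rule — branch into T C  //  T D.
                      branch 1.2.1.1.1.1 (add T C):
                        ○ open, literals {A=T, C=T}.
                      branch 1.2.1.1.1.2 (add T D):
                        ○ open, literals {A=T, D=T}.
                  branch 1.2.1.1.2 (add F A, F A):
                    T (C \lor D): β-rule — branch into T C  //  T D.
                      branch 1.2.1.1.2.1 (add T C):
                        ○ open, literals {A=F, C=T}.
                      branch 1.2.1.1.2.2 (add T D):
                        ○ open, literals {A=F, D=T}.
              branch 1.2.1.2 (add T D):
                T (A \leftrightarrow A): β-rule — branch into T A, T A  //  F A, F A.
                  branch 1.2.1.2.1 (add T A, T A):
                    ○ open, literals {A=T, D=T}.
                  branch 1.2.1.2.2 (add F A, F A):
                    ○ open, literals {A=F, D=T}.
          branch 1.2.2 (add T B):
            T ((C \lor D) \lor D): β-rule — branch into T (C \lor D)  //  T D.
              branch 1.2.2.1 (add T (C \lor D)):
                T (C \lor D): β-rule — branch into T C  //  T D.
                  branch 1.2.2.1.1 (add T C):
                    ○ open, literals {B=T, C=T}.
                  branch 1.2.2.1.2 (add T D):
                    ○ open, literals {B=T, D=T}.
              branch 1.2.2.2 (add T D):
                ○ open, literals {B=T, D=T}.
  branch 2 (add T C):
    ○ open, literals {C=T}.
1 branch closed, 12 open.
Each open branch fixes some atoms; the unmentioned ones are free. Counting distinct full assignments: branch {A=T, B=F, D=F} (C) contributes 2 new; branch {A=F, B=F, D=F} (C) contributes 2 new; branch {A=T, C=T} (B, D) contributes 3 new; branch {A=T, D=T} (B, C) contributes 2 new; branch {A=F, C=T} (B, D) contributes 3 new; branch {A=F, D=T} (B, C) contributes 2 new; branch {A=T, D=T} (B, C) contributes 0 new; branch {A=F, D=T} (B, C) contributes 0 new; branch {B=T, C=T} (A, D) contributes 0 new; branch {B=T, D=T} (C, A) contributes 0 new; branch {B=T, D=T} (C, A) contributes 0 new; branch {C=T} (B, A, D) contributes 0 new. Total: 14.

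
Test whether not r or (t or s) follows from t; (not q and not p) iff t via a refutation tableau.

Yes

Initial set: {t; ((not q and not p) iff t); not (not r or (t or s))}.
not (not r or (t or s)): α-rule — add not not r, not (t or s).
not (t or s): α-rule — add not t, not s.
× closes — contains both t and not t.
All 1 branch closes.
Every branch closed, so the premises entail the conclusion.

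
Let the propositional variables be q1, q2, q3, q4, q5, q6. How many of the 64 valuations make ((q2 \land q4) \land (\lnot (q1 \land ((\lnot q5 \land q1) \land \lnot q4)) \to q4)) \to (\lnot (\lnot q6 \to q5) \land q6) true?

48

Initial set: {T (((q2 \land q4) \land (\lnot (q1 \land ((\lnot q5 \land q1) \land \lnot q4)) \to q4)) \to (\lnot (\lnot q6 \to q5) \land q6))}.
T (((q2 \land q4) \land (\lnot (q1 \land ((\lnot q5 \land q1) \land \lnot q4)) \to q4)) \to (\lnot (\lnot q6 \to q5) \land q6)): β-rule — branch into F ((q2 \land q4) \land (\lnot (q1 \land ((\lnot q5 \land q1) \land \lnot q4)) \to q4))  //  T (\lnot (\lnot q6 \to q5) \land q6).
  branch 1 (add F ((q2 \land q4) \land (\lnot (q1 \land ((\lnot q5 \land q1) \land \lnot q4)) \to q4))):
    F ((q2 \land q4) \land (\lnot (q1 \land ((\lnot q5 \land q1) \land \lnot q4)) \to q4)): β-rule — branch into F (q2 \land q4)  //  F (\lnot (q1 \land ((\lnot q5 \land q1) \land \lnot q4)) \to q4).
      branch 1.1 (add F (q2 \land q4)):
        F (q2 \land q4): β-rule — branch into F q2  //  F q4.
          branch 1.1.1 (add F q2):
            ○ open, literals {q2=F}.
          branch 1.1.2 (add F q4):
            ○ open, literals {q4=F}.
      branch 1.2 (add F (\lnot (q1 \land ((\lnot q5 \land q1) \land \lnot q4)) \to q4)):
        F (\lnot (q1 \land ((\lnot q5 \land q1) \land \lnot q4)) \to q4): α-rule — add T \lnot (q1 \land ((\lnot q5 \land q1) \land \lnot q4)), F q4.
        T \lnot (q1 \land ((\lnot q5 \land q1) \land \lnot q4)): β-rule — branch into F q1  //  F ((\lnot q5 \land q1) \land \lnot q4).
          branch 1.2.1 (add F q1):
            ○ open, literals {q1=F, q4=F}.
          branch 1.2.2 (add F ((\lnot q5 \land q1) \land \lnot q4)):
            F ((\lnot q5 \land q1) \land \lnot q4): β-rule — branch into F (\lnot q5 \land q1)  //  F \lnot q4.
              branch 1.2.2.1 (add F (\lnot q5 \land q1)):
                F (\lnot q5 \land q1): β-rule — branch into F \lnot q5  //  F q1.
                  branch 1.2.2.1.1 (add F \lnot q5):
                    ○ open, literals {q4=F, q5=T}.
                  branch 1.2.2.1.2 (add F q1):
                    ○ open, literals {q1=F, q4=F}.
              branch 1.2.2.2 (add F \lnot q4):
                × closes — contains both q4 and \lnot q4.
  branch 2 (add T (\lnot (\lnot q6 \to q5) \land q6)):
    T (\lnot (\lnot q6 \to q5) \land q6): α-rule — add T \lnot (\lnot q6 \to q5), T q6.
    T \lnot (\lnot q6 \to q5): α-rule — add T \lnot q6, F q5.
    × closes — contains both q6 and \lnot q6.
2 branches closed, 5 open.
Each open branch fixes some atoms; the unmentioned ones are free. Counting distinct full assignments: branch {q2=F} (q1, q3, q4, q5, q6) contributes 32 new; branch {q4=F} (q1, q2, q3, q5, q6) contributes 16 new; branch {q1=F, q4=F} (q2, q3, q5, q6) contributes 0 new; branch {q4=F, q5=T} (q1, q2, q3, q6) contributes 0 new; branch {q1=F, q4=F} (q2, q3, q5, q6) contributes 0 new. Total: 48.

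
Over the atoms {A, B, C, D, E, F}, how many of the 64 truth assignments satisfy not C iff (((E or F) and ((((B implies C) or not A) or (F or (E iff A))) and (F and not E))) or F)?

32

Initial set: {(not C iff (((E or F) and ((((B implies C) or not A) or (F or (E iff A))) and (F and not E))) or F))}.
(not C iff (((E or F) and ((((B implies C) or not A) or (F or (E iff A))) and (F and not E))) or F)): β-rule — branch into not C, (((E or F) and ((((B implies C) or not A) or (F or (E iff A))) and (F and not E))) or F)  //  not not C, not (((E or F) and ((((B implies C) or not A) or (F or (E iff A))) and (F and not E))) or F).
  branch 1 (add not C, (((E or F) and ((((B implies C) or not A) or (F or (E iff A))) and (F and not E))) or F)):
    (((E or F) and ((((B implies C) or not A) or (F or (E iff A))) and (F and not E))) or F): β-rule — branch into ((E or F) and ((((B implies C) or not A) or (F or (E iff A))) and (F and not E)))  //  F.
      branch 1.1 (add ((E or F) and ((((B implies C) or not A) or (F or (E iff A))) and (F and not E)))):
        ((E or F) and ((((B implies C) or not A) or (F or (E iff A))) and (F and not E))): α-rule — add (E or F), ((((B implies C) or not A) or (F or (E iff A))) and (F and not E)).
        ((((B implies C) or not A) or (F or (E iff A))) and (F and not E)): α-rule — add (((B implies C) or not A) or (F or (E iff A))), (F and not E).
        (F and not E): α-rule — add F, not E.
        (E or F): β-rule — branch into E  //  F.
          branch 1.1.1 (add E):
            × closes — contains both E and not E.
          branch 1.1.2 (add F):
            (((B implies C) or not A) or (F or (E iff A))): β-rule — branch into ((B implies C) or not A)  //  (F or (E iff A)).
              branch 1.1.2.1 (add ((B implies C) or not A)):
                ((B implies C) or not A): β-rule — branch into (B implies C)  //  not A.
                  branch 1.1.2.1.1 (add (B implies C)):
                    (B implies C): β-rule — branch into not B  //  C.
                      branch 1.1.2.1.1.1 (add not B):
                        ○ open, literals {B=false, C=false, E=false, F=true}.
                      branch 1.1.2.1.1.2 (add C):
                        × closes — contains both C and not C.
                  branch 1.1.2.1.2 (add not A):
                    ○ open, literals {A=false, C=false, E=false, F=true}.
              branch 1.1.2.2 (add (F or (E iff A))):
                (F or (E iff A)): β-rule — branch into F  //  (E iff A).
                  branch 1.1.2.2.1 (add F):
                    ○ open, literals {C=false, E=false, F=true}.
                  branch 1.1.2.2.2 (add (E iff A)):
                    (E iff A): β-rule — branch into E, A  //  not E, not A.
                      branch 1.1.2.2.2.1 (add E, A):
                        × closes — contains both E and not E.
                      branch 1.1.2.2.2.2 (add not E, not A):
                        ○ open, literals {A=false, C=false, E=false, F=true}.
      branch 1.2 (add F):
        ○ open, literals {C=false, F=true}.
  branch 2 (add not not C, not (((E or F) and ((((B implies C) or not A) or (F or (E iff A))) and (F and not E))) or F)):
    not (((E or F) and ((((B implies C) or not A) or (F or (E iff A))) and (F and not E))) or F): α-rule — add not ((E or F) and ((((B implies C) or not A) or (F or (E iff A))) and (F and not E))), not F.
    not ((E or F) and ((((B implies C) or not A) or (F or (E iff A))) and (F and not E))): β-rule — branch into not (E or F)  //  not ((((B implies C) or not A) or (F or (E iff A))) and (F and not E)).
      branch 2.1 (add not (E or F)):
        not (E or F): α-rule — add not E, not F.
        ○ open, literals {C=true, E=false, F=false}.
      branch 2.2 (add not ((((B implies C) or not A) or (F or (E iff A))) and (F and not E))):
        not ((((B implies C) or not A) or (F or (E iff A))) and (F and not E)): β-rule — branch into not (((B implies C) or not A) or (F or (E iff A)))  //  not (F and not E).
          branch 2.2.1 (add not (((B implies C) or not A) or (F or (E iff A)))):
            not (((B implies C) or not A) or (F or (E iff A))): α-rule — add not ((B implies C) or not A), not (F or (E iff A)).
            not ((B implies C) or not A): α-rule — add not (B implies C), not not A.
            not (F or (E iff A)): α-rule — add not F, not (E iff A).
            not (B implies C): α-rule — add B, not C.
            × closes — contains both C and not C.
          branch 2.2.2 (add not (F and not E)):
            not (F and not E): β-rule — branch into not F  //  not not E.
              branch 2.2.2.1 (add not F):
                ○ open, literals {C=true, F=false}.
              branch 2.2.2.2 (add not not E):
                ○ open, literals {C=true, E=true, F=false}.
4 branches closed, 8 open.
Each open branch fixes some atoms; the unmentioned ones are free. Counting distinct full assignments: branch {B=false, C=false, E=false, F=true} (A, D) contributes 4 new; branch {A=false, C=false, E=false, F=true} (B, D) contributes 2 new; branch {C=false, E=false, F=true} (A, B, D) contributes 2 new; branch {A=false, C=false, E=false, F=true} (B, D) contributes 0 new; branch {C=false, F=true} (A, B, D, E) contributes 8 new; branch {C=true, E=false, F=false} (A, B, D) contributes 8 new; branch {C=true, F=false} (A, B, D, E) contributes 8 new; branch {C=true, E=true, F=false} (A, B, D) contributes 0 new. Total: 32.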